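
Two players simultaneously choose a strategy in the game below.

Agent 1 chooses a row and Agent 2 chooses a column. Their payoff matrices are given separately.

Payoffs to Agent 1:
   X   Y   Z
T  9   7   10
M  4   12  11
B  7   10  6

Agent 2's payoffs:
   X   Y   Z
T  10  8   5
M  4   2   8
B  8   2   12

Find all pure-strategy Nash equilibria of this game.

(T, X): Agent 1 gets 9, best alternative 7; Agent 2 gets 10, best alternative 8. No profitable deviation — NE.
(T, Y): Agent 1 can switch to M (7 → 12). Not NE.
(T, Z): Agent 1 can switch to M (10 → 11). Not NE.
(M, X): Agent 1 can switch to T (4 → 9). Not NE.
(M, Y): Agent 2 can switch to X (2 → 4). Not NE.
(M, Z): Agent 1 gets 11, best alternative 10; Agent 2 gets 8, best alternative 4. No profitable deviation — NE.
(B, X): Agent 1 can switch to T (7 → 9). Not NE.
(B, Y): Agent 1 can switch to M (10 → 12). Not NE.
(B, Z): Agent 1 can switch to T (6 → 10). Not NE.

The pure Nash equilibria are (T, X) and (M, Z).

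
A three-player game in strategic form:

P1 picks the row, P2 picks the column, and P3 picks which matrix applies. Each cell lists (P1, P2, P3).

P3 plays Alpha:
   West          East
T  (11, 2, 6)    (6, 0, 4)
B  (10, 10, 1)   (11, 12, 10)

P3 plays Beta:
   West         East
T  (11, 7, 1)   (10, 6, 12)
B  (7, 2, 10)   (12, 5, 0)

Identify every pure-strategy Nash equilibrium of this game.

(T, West, Alpha) and (B, East, Alpha)

Mark each player's best response to every combination of opponents' strategies; a profile where every player is best-responding is a pure Nash equilibrium.
P1 against (West, Alpha): payoffs 11, 10 → best response T.
P1 against (West, Beta): payoffs 11, 7 → best response T.
P1 against (East, Alpha): payoffs 6, 11 → best response B.
P1 against (East, Beta): payoffs 10, 12 → best response B.
P2 against (T, Alpha): payoffs 2, 0 → best response West.
P2 against (T, Beta): payoffs 7, 6 → best response West.
P2 against (B, Alpha): payoffs 10, 12 → best response East.
P2 against (B, Beta): payoffs 2, 5 → best response East.
P3 against (T, West): payoffs 6, 1 → best response Alpha.
P3 against (T, East): payoffs 4, 12 → best response Beta.
P3 against (B, West): payoffs 1, 10 → best response Beta.
P3 against (B, East): payoffs 10, 0 → best response Alpha.
Mutual best responses: (T, West, Alpha); (B, East, Alpha).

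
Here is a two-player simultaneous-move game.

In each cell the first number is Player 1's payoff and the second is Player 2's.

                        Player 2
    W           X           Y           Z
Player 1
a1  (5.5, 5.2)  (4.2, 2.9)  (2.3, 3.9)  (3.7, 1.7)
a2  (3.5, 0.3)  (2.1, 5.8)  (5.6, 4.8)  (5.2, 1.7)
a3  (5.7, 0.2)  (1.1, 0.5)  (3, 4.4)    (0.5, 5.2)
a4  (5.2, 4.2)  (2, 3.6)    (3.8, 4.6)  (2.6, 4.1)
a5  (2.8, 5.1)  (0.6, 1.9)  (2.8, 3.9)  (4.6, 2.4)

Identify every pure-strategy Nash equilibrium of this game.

For each player, find the best response to each opponent profile; mutual best responses are the pure NE.
Player 1 against W: payoffs 5.5, 3.5, 5.7, 5.2, 2.8 → best response a3.
Player 1 against X: payoffs 4.2, 2.1, 1.1, 2, 0.6 → best response a1.
Player 1 against Y: payoffs 2.3, 5.6, 3, 3.8, 2.8 → best response a2.
Player 1 against Z: payoffs 3.7, 5.2, 0.5, 2.6, 4.6 → best response a2.
Player 2 against a1: payoffs 5.2, 2.9, 3.9, 1.7 → best response W.
Player 2 against a2: payoffs 0.3, 5.8, 4.8, 1.7 → best response X.
Player 2 against a3: payoffs 0.2, 0.5, 4.4, 5.2 → best response Z.
Player 2 against a4: payoffs 4.2, 3.6, 4.6, 4.1 → best response Y.
Player 2 against a5: payoffs 5.1, 1.9, 3.9, 2.4 → best response W.
No profile is a mutual best response for all players.

This game has no pure Nash equilibrium.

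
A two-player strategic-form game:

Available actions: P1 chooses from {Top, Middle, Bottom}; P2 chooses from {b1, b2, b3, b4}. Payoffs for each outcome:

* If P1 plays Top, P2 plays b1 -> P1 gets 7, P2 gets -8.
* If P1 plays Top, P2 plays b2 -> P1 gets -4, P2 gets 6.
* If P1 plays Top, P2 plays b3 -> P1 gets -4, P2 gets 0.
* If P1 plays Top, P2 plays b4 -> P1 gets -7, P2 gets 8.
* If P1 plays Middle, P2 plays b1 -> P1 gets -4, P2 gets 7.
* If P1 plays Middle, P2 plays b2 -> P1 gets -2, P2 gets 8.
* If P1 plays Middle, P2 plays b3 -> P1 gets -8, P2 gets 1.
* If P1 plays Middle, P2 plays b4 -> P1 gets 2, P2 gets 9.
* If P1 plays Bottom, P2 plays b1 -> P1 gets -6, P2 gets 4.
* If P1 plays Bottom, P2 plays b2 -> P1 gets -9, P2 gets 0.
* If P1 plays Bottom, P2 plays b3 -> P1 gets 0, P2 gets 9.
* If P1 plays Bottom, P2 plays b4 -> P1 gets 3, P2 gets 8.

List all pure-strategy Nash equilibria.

Check each profile: it is a Nash equilibrium iff no player can strictly gain by switching unilaterally.
(Top, b1): P2 can switch to b2 (-8 → 6). Not NE.
(Top, b2): P1 can switch to Middle (-4 → -2). Not NE.
(Top, b3): P1 can switch to Bottom (-4 → 0). Not NE.
(Top, b4): P1 can switch to Middle (-7 → 2). Not NE.
(Middle, b1): P1 can switch to Top (-4 → 7). Not NE.
(Middle, b2): P2 can switch to b4 (8 → 9). Not NE.
(Middle, b3): P1 can switch to Top (-8 → -4). Not NE.
(Middle, b4): P1 can switch to Bottom (2 → 3). Not NE.
(Bottom, b3): P1 gets 0, best alternative -4; P2 gets 9, best alternative 8. No profitable deviation — NE.
(The remaining 3 profiles each have a profitable deviation by the same check.)

(Bottom, b3)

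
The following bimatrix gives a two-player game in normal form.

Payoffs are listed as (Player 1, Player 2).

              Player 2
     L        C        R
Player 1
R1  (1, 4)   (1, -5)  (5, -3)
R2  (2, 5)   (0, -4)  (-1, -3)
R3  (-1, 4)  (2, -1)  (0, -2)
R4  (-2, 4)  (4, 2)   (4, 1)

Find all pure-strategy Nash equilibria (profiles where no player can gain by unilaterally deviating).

(R1, L): Player 1 can switch to R2 (1 → 2). Not NE.
(R1, C): Player 1 can switch to R3 (1 → 2). Not NE.
(R1, R): Player 2 can switch to L (-3 → 4). Not NE.
(R2, L): Player 1 gets 2, best alternative 1; Player 2 gets 5, best alternative -3. No profitable deviation — NE.
(R2, C): Player 1 can switch to R1 (0 → 1). Not NE.
(R2, R): Player 1 can switch to R1 (-1 → 5). Not NE.
(R3, L): Player 1 can switch to R1 (-1 → 1). Not NE.
(R3, C): Player 1 can switch to R4 (2 → 4). Not NE.
(R3, R): Player 1 can switch to R1 (0 → 5). Not NE.
(R4, L): Player 1 can switch to R1 (-2 → 1). Not NE.
(R4, C): Player 2 can switch to L (2 → 4). Not NE.
(R4, R): Player 1 can switch to R1 (4 → 5). Not NE.

(R2, L)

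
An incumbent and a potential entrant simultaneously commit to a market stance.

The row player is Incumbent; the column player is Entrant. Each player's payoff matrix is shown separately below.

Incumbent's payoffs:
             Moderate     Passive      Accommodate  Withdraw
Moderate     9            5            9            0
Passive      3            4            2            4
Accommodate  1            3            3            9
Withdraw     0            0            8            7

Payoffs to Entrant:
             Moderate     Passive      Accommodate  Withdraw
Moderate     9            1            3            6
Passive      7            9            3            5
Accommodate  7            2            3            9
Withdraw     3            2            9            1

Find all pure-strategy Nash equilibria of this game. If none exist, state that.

The pure Nash equilibria are (Moderate, Moderate), (Accommodate, Withdraw).

For each player, find the best response to each opponent profile; mutual best responses are the pure NE.
Incumbent against Moderate: payoffs 9, 3, 1, 0 → best response Moderate.
Incumbent against Passive: payoffs 5, 4, 3, 0 → best response Moderate.
Incumbent against Accommodate: payoffs 9, 2, 3, 8 → best response Moderate.
Incumbent against Withdraw: payoffs 0, 4, 9, 7 → best response Accommodate.
Entrant against Moderate: payoffs 9, 1, 3, 6 → best response Moderate.
Entrant against Passive: payoffs 7, 9, 3, 5 → best response Passive.
Entrant against Accommodate: payoffs 7, 2, 3, 9 → best response Withdraw.
Entrant against Withdraw: payoffs 3, 2, 9, 1 → best response Accommodate.
Mutual best responses: (Moderate, Moderate); (Accommodate, Withdraw).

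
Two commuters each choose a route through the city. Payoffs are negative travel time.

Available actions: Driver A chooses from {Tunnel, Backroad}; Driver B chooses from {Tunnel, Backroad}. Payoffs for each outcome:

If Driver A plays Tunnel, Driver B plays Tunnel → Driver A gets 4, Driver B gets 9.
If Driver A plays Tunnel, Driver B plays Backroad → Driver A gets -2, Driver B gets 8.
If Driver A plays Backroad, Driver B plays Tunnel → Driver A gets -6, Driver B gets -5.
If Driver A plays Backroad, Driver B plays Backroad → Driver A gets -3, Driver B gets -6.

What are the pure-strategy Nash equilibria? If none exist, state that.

(Tunnel, Tunnel): Driver A gets 4, best alternative -6; Driver B gets 9, best alternative 8. No profitable deviation — NE.
(Tunnel, Backroad): Driver B can switch to Tunnel (8 → 9). Not NE.
(Backroad, Tunnel): Driver A can switch to Tunnel (-6 → 4). Not NE.
(Backroad, Backroad): Driver A can switch to Tunnel (-3 → -2). Not NE.

(Tunnel, Tunnel)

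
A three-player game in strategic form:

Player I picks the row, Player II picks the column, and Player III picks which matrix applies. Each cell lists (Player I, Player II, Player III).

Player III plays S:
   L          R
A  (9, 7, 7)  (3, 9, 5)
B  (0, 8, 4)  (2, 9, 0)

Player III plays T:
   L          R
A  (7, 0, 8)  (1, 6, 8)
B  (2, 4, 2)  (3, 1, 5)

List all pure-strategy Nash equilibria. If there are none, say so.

none

(A, L, S): Player II can switch to R (7 → 9). Not NE.
(A, L, T): Player II can switch to R (0 → 6). Not NE.
(A, R, S): Player III can switch to T (5 → 8). Not NE.
(A, R, T): Player I can switch to B (1 → 3). Not NE.
(B, L, S): Player I can switch to A (0 → 9). Not NE.
(B, L, T): Player I can switch to A (2 → 7). Not NE.
(B, R, S): Player I can switch to A (2 → 3). Not NE.
(B, R, T): Player II can switch to L (1 → 4). Not NE.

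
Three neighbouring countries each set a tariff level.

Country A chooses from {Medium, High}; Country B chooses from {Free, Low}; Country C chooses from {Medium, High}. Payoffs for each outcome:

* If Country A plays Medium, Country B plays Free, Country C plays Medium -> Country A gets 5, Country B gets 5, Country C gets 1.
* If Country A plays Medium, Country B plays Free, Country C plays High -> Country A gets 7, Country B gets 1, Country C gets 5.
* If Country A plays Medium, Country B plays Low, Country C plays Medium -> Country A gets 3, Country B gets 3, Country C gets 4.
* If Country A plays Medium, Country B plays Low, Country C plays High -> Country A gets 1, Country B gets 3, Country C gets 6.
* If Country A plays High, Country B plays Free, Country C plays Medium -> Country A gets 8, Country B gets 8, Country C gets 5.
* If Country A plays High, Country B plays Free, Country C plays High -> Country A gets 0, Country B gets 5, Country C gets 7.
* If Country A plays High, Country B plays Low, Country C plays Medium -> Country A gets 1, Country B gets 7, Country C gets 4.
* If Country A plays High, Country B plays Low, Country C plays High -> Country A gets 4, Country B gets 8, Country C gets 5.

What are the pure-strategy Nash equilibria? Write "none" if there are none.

The unique pure-strategy Nash equilibrium is (High, Low, High).

(Medium, Free, Medium): Country A can switch to High (5 → 8). Not NE.
(Medium, Free, High): Country B can switch to Low (1 → 3). Not NE.
(Medium, Low, Medium): Country B can switch to Free (3 → 5). Not NE.
(Medium, Low, High): Country A can switch to High (1 → 4). Not NE.
(High, Free, Medium): Country C can switch to High (5 → 7). Not NE.
(High, Free, High): Country A can switch to Medium (0 → 7). Not NE.
(High, Low, High): Country A gets 4, best alternative 1; Country B gets 8, best alternative 5; Country C gets 5, best alternative 4. No profitable deviation — NE.
(The remaining 1 profile has a profitable deviation by the same check.)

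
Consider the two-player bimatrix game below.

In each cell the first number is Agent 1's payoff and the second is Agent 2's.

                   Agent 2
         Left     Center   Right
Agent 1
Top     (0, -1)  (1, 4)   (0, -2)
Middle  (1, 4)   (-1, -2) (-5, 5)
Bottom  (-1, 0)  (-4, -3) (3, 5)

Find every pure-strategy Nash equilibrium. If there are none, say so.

Agent 1 against Left: payoffs 0, 1, -1 → best response Middle.
Agent 1 against Center: payoffs 1, -1, -4 → best response Top.
Agent 1 against Right: payoffs 0, -5, 3 → best response Bottom.
Agent 2 against Top: payoffs -1, 4, -2 → best response Center.
Agent 2 against Middle: payoffs 4, -2, 5 → best response Right.
Agent 2 against Bottom: payoffs 0, -3, 5 → best response Right.
Mutual best responses: (Top, Center); (Bottom, Right).

(Top, Center) and (Bottom, Right)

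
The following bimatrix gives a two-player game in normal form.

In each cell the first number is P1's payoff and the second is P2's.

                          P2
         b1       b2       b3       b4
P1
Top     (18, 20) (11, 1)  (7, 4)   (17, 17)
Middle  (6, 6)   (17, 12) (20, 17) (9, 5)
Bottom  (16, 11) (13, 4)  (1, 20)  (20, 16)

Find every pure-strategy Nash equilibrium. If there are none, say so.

The pure Nash equilibria are (Top, b1), (Middle, b3).

Mark each player's best response to every combination of opponents' strategies; a profile where every player is best-responding is a pure Nash equilibrium.
P1 against b1: payoffs 18, 6, 16 → best response Top.
P1 against b2: payoffs 11, 17, 13 → best response Middle.
P1 against b3: payoffs 7, 20, 1 → best response Middle.
P1 against b4: payoffs 17, 9, 20 → best response Bottom.
P2 against Top: payoffs 20, 1, 4, 17 → best response b1.
P2 against Middle: payoffs 6, 12, 17, 5 → best response b3.
P2 against Bottom: payoffs 11, 4, 20, 16 → best response b3.
Mutual best responses: (Top, b1); (Middle, b3).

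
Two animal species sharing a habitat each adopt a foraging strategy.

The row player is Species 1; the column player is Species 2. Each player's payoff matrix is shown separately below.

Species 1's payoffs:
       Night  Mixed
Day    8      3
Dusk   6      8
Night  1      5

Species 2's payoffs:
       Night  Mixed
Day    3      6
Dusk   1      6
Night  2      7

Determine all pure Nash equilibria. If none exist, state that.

For each player, find the best response to each opponent profile; mutual best responses are the pure NE.
Species 1 against Night: payoffs 8, 6, 1 → best response Day.
Species 1 against Mixed: payoffs 3, 8, 5 → best response Dusk.
Species 2 against Day: payoffs 3, 6 → best response Mixed.
Species 2 against Dusk: payoffs 1, 6 → best response Mixed.
Species 2 against Night: payoffs 2, 7 → best response Mixed.
Mutual best responses: (Dusk, Mixed).

The unique pure-strategy Nash equilibrium is (Dusk, Mixed).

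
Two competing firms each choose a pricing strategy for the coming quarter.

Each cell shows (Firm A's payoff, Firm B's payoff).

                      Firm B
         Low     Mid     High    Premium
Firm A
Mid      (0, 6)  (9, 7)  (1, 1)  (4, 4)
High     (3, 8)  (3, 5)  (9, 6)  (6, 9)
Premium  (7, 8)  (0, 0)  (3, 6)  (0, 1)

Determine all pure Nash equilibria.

The pure Nash equilibria are (Mid, Mid); (High, Premium); (Premium, Low).

Mark each player's best response to every combination of opponents' strategies; a profile where every player is best-responding is a pure Nash equilibrium.
Firm A against Low: payoffs 0, 3, 7 → best response Premium.
Firm A against Mid: payoffs 9, 3, 0 → best response Mid.
Firm A against High: payoffs 1, 9, 3 → best response High.
Firm A against Premium: payoffs 4, 6, 0 → best response High.
Firm B against Mid: payoffs 6, 7, 1, 4 → best response Mid.
Firm B against High: payoffs 8, 5, 6, 9 → best response Premium.
Firm B against Premium: payoffs 8, 0, 6, 1 → best response Low.
Mutual best responses: (Mid, Mid); (High, Premium); (Premium, Low).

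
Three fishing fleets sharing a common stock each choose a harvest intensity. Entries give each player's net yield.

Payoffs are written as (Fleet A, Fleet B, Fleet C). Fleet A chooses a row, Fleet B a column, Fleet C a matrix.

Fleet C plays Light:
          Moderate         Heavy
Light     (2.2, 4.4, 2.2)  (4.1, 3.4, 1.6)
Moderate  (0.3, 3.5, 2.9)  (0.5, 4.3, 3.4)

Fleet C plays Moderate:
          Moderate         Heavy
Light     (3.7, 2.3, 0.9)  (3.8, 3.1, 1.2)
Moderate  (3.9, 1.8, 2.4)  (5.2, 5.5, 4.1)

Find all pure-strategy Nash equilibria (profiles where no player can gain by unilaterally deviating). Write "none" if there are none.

The pure Nash equilibria are (Light, Moderate, Light), (Moderate, Heavy, Moderate).

Mark each player's best response to every combination of opponents' strategies; a profile where every player is best-responding is a pure Nash equilibrium.
Fleet A against (Moderate, Light): payoffs 2.2, 0.3 → best response Light.
Fleet A against (Moderate, Moderate): payoffs 3.7, 3.9 → best response Moderate.
Fleet A against (Heavy, Light): payoffs 4.1, 0.5 → best response Light.
Fleet A against (Heavy, Moderate): payoffs 3.8, 5.2 → best response Moderate.
Fleet B against (Light, Light): payoffs 4.4, 3.4 → best response Moderate.
Fleet B against (Light, Moderate): payoffs 2.3, 3.1 → best response Heavy.
Fleet B against (Moderate, Light): payoffs 3.5, 4.3 → best response Heavy.
Fleet B against (Moderate, Moderate): payoffs 1.8, 5.5 → best response Heavy.
Fleet C against (Light, Moderate): payoffs 2.2, 0.9 → best response Light.
Fleet C against (Light, Heavy): payoffs 1.6, 1.2 → best response Light.
Fleet C against (Moderate, Moderate): payoffs 2.9, 2.4 → best response Light.
Fleet C against (Moderate, Heavy): payoffs 3.4, 4.1 → best response Moderate.
Mutual best responses: (Light, Moderate, Light); (Moderate, Heavy, Moderate).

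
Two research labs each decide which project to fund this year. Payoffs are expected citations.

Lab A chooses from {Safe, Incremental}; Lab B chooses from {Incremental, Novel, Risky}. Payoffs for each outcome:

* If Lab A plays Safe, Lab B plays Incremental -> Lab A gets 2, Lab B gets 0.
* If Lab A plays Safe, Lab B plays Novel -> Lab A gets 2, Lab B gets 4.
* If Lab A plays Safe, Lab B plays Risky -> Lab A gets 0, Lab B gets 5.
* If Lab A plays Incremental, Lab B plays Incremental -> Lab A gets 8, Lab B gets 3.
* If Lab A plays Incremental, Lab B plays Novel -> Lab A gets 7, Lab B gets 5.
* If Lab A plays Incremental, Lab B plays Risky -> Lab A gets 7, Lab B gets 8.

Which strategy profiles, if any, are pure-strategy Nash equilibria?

For each strategy profile, look for a profitable unilateral deviation.
(Safe, Incremental): Lab A can switch to Incremental (2 → 8). Not NE.
(Safe, Novel): Lab A can switch to Incremental (2 → 7). Not NE.
(Safe, Risky): Lab A can switch to Incremental (0 → 7). Not NE.
(Incremental, Incremental): Lab B can switch to Novel (3 → 5). Not NE.
(Incremental, Novel): Lab B can switch to Risky (5 → 8). Not NE.
(Incremental, Risky): Lab A gets 7, best alternative 0; Lab B gets 8, best alternative 5. No profitable deviation — NE.

(Incremental, Risky)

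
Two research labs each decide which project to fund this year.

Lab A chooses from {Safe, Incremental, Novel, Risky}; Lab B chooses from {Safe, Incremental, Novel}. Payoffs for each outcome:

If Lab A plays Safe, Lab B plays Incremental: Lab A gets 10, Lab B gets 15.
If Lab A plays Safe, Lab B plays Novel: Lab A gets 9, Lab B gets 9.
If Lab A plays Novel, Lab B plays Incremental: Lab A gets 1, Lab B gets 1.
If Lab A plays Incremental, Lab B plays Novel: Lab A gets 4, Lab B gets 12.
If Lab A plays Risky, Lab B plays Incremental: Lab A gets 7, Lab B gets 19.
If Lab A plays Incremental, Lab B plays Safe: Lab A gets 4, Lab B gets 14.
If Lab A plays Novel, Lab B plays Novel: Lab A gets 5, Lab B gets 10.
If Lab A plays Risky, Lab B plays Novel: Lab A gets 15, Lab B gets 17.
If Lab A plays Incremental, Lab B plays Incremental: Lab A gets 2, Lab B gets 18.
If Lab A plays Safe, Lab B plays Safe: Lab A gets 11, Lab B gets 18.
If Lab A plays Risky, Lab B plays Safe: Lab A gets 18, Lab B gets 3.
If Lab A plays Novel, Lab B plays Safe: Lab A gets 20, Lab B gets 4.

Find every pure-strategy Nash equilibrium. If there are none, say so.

For each strategy profile, look for a profitable unilateral deviation.
(Safe, Safe): Lab A can switch to Novel (11 → 20). Not NE.
(Safe, Incremental): Lab B can switch to Safe (15 → 18). Not NE.
(Safe, Novel): Lab A can switch to Risky (9 → 15). Not NE.
(Incremental, Safe): Lab A can switch to Safe (4 → 11). Not NE.
(Incremental, Incremental): Lab A can switch to Safe (2 → 10). Not NE.
(Incremental, Novel): Lab A can switch to Safe (4 → 9). Not NE.
(Novel, Safe): Lab B can switch to Novel (4 → 10). Not NE.
(Novel, Incremental): Lab A can switch to Safe (1 → 10). Not NE.
(The remaining 4 profiles each have a profitable deviation by the same check.)

There is no pure-strategy Nash equilibrium.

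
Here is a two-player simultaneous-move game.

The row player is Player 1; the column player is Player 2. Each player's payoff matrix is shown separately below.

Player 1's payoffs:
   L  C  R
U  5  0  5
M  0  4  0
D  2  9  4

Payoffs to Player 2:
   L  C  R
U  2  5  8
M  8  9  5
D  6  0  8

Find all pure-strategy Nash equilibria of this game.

The unique pure-strategy Nash equilibrium is (U, R).

Check each profile: it is a Nash equilibrium iff no player can strictly gain by switching unilaterally.
(U, L): Player 2 can switch to C (2 → 5). Not NE.
(U, C): Player 1 can switch to M (0 → 4). Not NE.
(U, R): Player 1 gets 5, best alternative 4; Player 2 gets 8, best alternative 5. No profitable deviation — NE.
(M, L): Player 1 can switch to U (0 → 5). Not NE.
(M, C): Player 1 can switch to D (4 → 9). Not NE.
(M, R): Player 1 can switch to U (0 → 5). Not NE.
(D, L): Player 1 can switch to U (2 → 5). Not NE.
(D, C): Player 2 can switch to L (0 → 6). Not NE.
(D, R): Player 1 can switch to U (4 → 5). Not NE.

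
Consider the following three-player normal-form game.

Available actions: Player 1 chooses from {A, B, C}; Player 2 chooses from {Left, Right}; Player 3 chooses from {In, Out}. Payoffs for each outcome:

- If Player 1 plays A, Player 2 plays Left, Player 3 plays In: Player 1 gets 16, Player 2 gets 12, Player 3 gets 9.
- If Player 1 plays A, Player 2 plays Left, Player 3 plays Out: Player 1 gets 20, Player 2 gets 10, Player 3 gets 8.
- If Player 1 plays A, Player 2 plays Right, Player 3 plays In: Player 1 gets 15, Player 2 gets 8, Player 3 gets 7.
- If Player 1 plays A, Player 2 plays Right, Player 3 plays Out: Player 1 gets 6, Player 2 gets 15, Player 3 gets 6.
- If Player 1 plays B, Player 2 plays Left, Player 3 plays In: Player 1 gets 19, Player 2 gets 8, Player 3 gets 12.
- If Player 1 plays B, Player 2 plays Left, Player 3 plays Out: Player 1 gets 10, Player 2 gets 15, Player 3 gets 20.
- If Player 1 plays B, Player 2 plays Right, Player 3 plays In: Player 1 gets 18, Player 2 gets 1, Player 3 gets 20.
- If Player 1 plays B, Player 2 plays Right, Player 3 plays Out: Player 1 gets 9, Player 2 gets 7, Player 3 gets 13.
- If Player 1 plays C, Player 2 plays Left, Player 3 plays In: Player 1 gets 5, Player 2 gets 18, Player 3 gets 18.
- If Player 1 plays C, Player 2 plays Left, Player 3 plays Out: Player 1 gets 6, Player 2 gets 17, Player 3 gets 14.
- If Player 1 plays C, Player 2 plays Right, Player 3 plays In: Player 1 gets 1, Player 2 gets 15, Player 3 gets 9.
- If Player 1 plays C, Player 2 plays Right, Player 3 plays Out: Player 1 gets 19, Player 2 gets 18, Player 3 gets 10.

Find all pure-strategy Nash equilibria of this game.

The unique pure-strategy Nash equilibrium is (C, Right, Out).

Player 1 against (Left, In): payoffs 16, 19, 5 → best response B.
Player 1 against (Left, Out): payoffs 20, 10, 6 → best response A.
Player 1 against (Right, In): payoffs 15, 18, 1 → best response B.
Player 1 against (Right, Out): payoffs 6, 9, 19 → best response C.
Player 2 against (A, In): payoffs 12, 8 → best response Left.
Player 2 against (A, Out): payoffs 10, 15 → best response Right.
Player 2 against (B, In): payoffs 8, 1 → best response Left.
Player 2 against (B, Out): payoffs 15, 7 → best response Left.
Player 2 against (C, In): payoffs 18, 15 → best response Left.
Player 2 against (C, Out): payoffs 17, 18 → best response Right.
Player 3 against (A, Left): payoffs 9, 8 → best response In.
Player 3 against (A, Right): payoffs 7, 6 → best response In.
Player 3 against (B, Left): payoffs 12, 20 → best response Out.
Player 3 against (B, Right): payoffs 20, 13 → best response In.
Player 3 against (C, Left): payoffs 18, 14 → best response In.
Player 3 against (C, Right): payoffs 9, 10 → best response Out.
Mutual best responses: (C, Right, Out).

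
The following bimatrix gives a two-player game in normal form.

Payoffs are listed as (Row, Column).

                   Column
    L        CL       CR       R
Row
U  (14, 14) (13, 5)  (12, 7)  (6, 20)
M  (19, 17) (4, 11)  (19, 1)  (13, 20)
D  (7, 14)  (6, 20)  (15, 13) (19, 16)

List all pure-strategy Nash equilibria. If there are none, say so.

This game has no pure Nash equilibrium.

Row against L: payoffs 14, 19, 7 → best response M.
Row against CL: payoffs 13, 4, 6 → best response U.
Row against CR: payoffs 12, 19, 15 → best response M.
Row against R: payoffs 6, 13, 19 → best response D.
Column against U: payoffs 14, 5, 7, 20 → best response R.
Column against M: payoffs 17, 11, 1, 20 → best response R.
Column against D: payoffs 14, 20, 13, 16 → best response CL.
No profile is a mutual best response for all players.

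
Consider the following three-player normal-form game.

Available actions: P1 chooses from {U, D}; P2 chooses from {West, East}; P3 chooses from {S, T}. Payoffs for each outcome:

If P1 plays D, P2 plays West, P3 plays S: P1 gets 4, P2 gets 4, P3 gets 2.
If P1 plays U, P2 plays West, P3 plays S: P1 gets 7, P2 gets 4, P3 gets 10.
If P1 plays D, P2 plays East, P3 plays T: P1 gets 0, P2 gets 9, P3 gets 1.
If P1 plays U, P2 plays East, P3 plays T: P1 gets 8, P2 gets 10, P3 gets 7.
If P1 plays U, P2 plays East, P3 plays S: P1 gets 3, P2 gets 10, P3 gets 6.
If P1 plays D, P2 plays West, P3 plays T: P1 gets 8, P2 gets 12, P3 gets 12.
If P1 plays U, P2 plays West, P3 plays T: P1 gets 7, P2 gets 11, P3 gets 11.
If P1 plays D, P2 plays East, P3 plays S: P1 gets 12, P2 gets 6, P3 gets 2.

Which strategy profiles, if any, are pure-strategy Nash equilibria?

Mark each player's best response to every combination of opponents' strategies; a profile where every player is best-responding is a pure Nash equilibrium.
P1 against (West, S): payoffs 7, 4 → best response U.
P1 against (West, T): payoffs 7, 8 → best response D.
P1 against (East, S): payoffs 3, 12 → best response D.
P1 against (East, T): payoffs 8, 0 → best response U.
P2 against (U, S): payoffs 4, 10 → best response East.
P2 against (U, T): payoffs 11, 10 → best response West.
P2 against (D, S): payoffs 4, 6 → best response East.
P2 against (D, T): payoffs 12, 9 → best response West.
P3 against (U, West): payoffs 10, 11 → best response T.
P3 against (U, East): payoffs 6, 7 → best response T.
P3 against (D, West): payoffs 2, 12 → best response T.
P3 against (D, East): payoffs 2, 1 → best response S.
Mutual best responses: (D, West, T); (D, East, S).

(D, West, T), (D, East, S)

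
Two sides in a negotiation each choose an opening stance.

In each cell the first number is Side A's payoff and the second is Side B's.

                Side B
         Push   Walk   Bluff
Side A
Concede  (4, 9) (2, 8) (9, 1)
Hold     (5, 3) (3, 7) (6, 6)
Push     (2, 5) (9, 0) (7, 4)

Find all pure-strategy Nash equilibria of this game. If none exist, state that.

(Concede, Push): Side A can switch to Hold (4 → 5). Not NE.
(Concede, Walk): Side A can switch to Hold (2 → 3). Not NE.
(Concede, Bluff): Side B can switch to Push (1 → 9). Not NE.
(Hold, Push): Side B can switch to Walk (3 → 7). Not NE.
(Hold, Walk): Side A can switch to Push (3 → 9). Not NE.
(Hold, Bluff): Side A can switch to Concede (6 → 9). Not NE.
(Push, Push): Side A can switch to Concede (2 → 4). Not NE.
(Push, Walk): Side B can switch to Push (0 → 5). Not NE.
(The remaining 1 profile has a profitable deviation by the same check.)

There is no pure-strategy Nash equilibrium.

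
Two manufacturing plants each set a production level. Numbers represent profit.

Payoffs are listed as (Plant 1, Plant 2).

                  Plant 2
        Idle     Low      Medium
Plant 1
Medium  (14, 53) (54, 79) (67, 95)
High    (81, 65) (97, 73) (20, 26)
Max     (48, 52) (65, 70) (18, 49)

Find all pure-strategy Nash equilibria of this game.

The pure Nash equilibria are (Medium, Medium) and (High, Low).

(Medium, Idle): Plant 1 can switch to High (14 → 81). Not NE.
(Medium, Low): Plant 1 can switch to High (54 → 97). Not NE.
(Medium, Medium): Plant 1 gets 67, best alternative 20; Plant 2 gets 95, best alternative 79. No profitable deviation — NE.
(High, Idle): Plant 2 can switch to Low (65 → 73). Not NE.
(High, Low): Plant 1 gets 97, best alternative 65; Plant 2 gets 73, best alternative 65. No profitable deviation — NE.
(High, Medium): Plant 1 can switch to Medium (20 → 67). Not NE.
(Max, Idle): Plant 1 can switch to High (48 → 81). Not NE.
(Max, Low): Plant 1 can switch to High (65 → 97). Not NE.
(The remaining 1 profile has a profitable deviation by the same check.)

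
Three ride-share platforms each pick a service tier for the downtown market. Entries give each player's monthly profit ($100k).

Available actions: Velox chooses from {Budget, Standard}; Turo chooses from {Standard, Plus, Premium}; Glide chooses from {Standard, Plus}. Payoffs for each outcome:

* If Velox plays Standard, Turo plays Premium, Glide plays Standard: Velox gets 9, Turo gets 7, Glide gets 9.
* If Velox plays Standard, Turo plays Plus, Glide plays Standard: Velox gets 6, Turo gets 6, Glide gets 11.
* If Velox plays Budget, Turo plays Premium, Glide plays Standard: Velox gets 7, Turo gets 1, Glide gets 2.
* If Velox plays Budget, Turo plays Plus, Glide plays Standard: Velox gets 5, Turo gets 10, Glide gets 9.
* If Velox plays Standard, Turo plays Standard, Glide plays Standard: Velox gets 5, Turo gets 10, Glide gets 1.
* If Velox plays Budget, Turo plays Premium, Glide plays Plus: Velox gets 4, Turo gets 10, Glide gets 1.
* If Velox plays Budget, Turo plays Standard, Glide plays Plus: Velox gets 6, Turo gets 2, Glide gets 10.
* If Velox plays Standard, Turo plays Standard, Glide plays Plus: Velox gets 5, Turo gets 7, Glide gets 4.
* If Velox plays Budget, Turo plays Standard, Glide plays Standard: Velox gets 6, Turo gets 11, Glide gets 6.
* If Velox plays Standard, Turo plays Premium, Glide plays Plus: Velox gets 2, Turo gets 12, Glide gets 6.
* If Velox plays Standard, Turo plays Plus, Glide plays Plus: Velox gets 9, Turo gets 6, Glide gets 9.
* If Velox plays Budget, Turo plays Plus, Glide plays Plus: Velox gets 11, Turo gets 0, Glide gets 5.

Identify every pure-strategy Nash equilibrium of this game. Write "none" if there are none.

none

Mark each player's best response to every combination of opponents' strategies; a profile where every player is best-responding is a pure Nash equilibrium.
Velox against (Standard, Standard): payoffs 6, 5 → best response Budget.
Velox against (Standard, Plus): payoffs 6, 5 → best response Budget.
Velox against (Plus, Standard): payoffs 5, 6 → best response Standard.
Velox against (Plus, Plus): payoffs 11, 9 → best response Budget.
Velox against (Premium, Standard): payoffs 7, 9 → best response Standard.
Velox against (Premium, Plus): payoffs 4, 2 → best response Budget.
Turo against (Budget, Standard): payoffs 11, 10, 1 → best response Standard.
Turo against (Budget, Plus): payoffs 2, 0, 10 → best response Premium.
Turo against (Standard, Standard): payoffs 10, 6, 7 → best response Standard.
Turo against (Standard, Plus): payoffs 7, 6, 12 → best response Premium.
Glide against (Budget, Standard): payoffs 6, 10 → best response Plus.
Glide against (Budget, Plus): payoffs 9, 5 → best response Standard.
Glide against (Budget, Premium): payoffs 2, 1 → best response Standard.
Glide against (Standard, Standard): payoffs 1, 4 → best response Plus.
Glide against (Standard, Plus): payoffs 11, 9 → best response Standard.
Glide against (Standard, Premium): payoffs 9, 6 → best response Standard.
No profile is a mutual best response for all players.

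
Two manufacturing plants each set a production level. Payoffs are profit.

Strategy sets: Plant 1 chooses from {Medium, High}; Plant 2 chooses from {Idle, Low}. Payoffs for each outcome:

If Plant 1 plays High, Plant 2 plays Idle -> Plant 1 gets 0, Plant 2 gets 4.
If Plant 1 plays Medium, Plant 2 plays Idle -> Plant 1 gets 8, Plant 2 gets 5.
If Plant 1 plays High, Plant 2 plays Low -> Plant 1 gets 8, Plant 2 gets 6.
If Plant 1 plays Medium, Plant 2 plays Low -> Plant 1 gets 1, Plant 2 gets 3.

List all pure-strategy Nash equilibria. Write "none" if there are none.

Plant 1 against Idle: payoffs 8, 0 → best response Medium.
Plant 1 against Low: payoffs 1, 8 → best response High.
Plant 2 against Medium: payoffs 5, 3 → best response Idle.
Plant 2 against High: payoffs 4, 6 → best response Low.
Mutual best responses: (Medium, Idle); (High, Low).

The pure Nash equilibria are (Medium, Idle); (High, Low).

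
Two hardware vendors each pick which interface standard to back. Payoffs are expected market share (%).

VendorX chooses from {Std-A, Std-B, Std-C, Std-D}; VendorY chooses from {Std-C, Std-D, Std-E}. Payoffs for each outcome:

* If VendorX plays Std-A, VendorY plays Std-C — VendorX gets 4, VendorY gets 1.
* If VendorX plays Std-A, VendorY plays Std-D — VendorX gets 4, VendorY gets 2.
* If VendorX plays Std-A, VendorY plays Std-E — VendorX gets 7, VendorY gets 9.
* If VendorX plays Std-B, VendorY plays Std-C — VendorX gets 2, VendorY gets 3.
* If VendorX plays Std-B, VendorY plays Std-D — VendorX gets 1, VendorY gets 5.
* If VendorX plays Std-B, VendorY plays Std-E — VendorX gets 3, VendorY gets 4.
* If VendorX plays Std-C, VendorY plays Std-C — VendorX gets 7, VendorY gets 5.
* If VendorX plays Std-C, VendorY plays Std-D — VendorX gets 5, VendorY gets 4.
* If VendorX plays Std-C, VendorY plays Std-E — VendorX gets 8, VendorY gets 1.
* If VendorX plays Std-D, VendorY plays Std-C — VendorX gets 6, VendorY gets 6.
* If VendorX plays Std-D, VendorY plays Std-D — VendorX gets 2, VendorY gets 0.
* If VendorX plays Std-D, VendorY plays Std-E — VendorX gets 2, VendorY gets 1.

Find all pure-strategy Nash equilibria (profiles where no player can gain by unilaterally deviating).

(Std-A, Std-C): VendorX can switch to Std-C (4 → 7). Not NE.
(Std-A, Std-D): VendorX can switch to Std-C (4 → 5). Not NE.
(Std-A, Std-E): VendorX can switch to Std-C (7 → 8). Not NE.
(Std-B, Std-C): VendorX can switch to Std-A (2 → 4). Not NE.
(Std-B, Std-D): VendorX can switch to Std-A (1 → 4). Not NE.
(Std-B, Std-E): VendorX can switch to Std-A (3 → 7). Not NE.
(Std-C, Std-C): VendorX gets 7, best alternative 6; VendorY gets 5, best alternative 4. No profitable deviation — NE.
(Std-C, Std-D): VendorY can switch to Std-C (4 → 5). Not NE.
(Std-C, Std-E): VendorY can switch to Std-C (1 → 5). Not NE.
(The remaining 3 profiles each have a profitable deviation by the same check.)

The unique pure-strategy Nash equilibrium is (Std-C, Std-C).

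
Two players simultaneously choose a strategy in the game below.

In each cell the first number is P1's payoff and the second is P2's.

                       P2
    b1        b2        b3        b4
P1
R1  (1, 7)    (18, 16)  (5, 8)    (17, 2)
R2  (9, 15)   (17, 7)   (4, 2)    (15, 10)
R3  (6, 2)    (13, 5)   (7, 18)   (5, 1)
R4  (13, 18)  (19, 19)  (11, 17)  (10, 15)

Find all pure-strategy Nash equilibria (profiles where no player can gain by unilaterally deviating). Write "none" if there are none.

(R1, b1): P1 can switch to R2 (1 → 9). Not NE.
(R1, b2): P1 can switch to R4 (18 → 19). Not NE.
(R1, b3): P1 can switch to R3 (5 → 7). Not NE.
(R1, b4): P2 can switch to b1 (2 → 7). Not NE.
(R2, b1): P1 can switch to R4 (9 → 13). Not NE.
(R2, b2): P1 can switch to R1 (17 → 18). Not NE.
(R2, b3): P1 can switch to R1 (4 → 5). Not NE.
(R2, b4): P1 can switch to R1 (15 → 17). Not NE.
(R3, b1): P1 can switch to R2 (6 → 9). Not NE.
(R3, b2): P1 can switch to R1 (13 → 18). Not NE.
(R3, b3): P1 can switch to R4 (7 → 11). Not NE.
(R3, b4): P1 can switch to R1 (5 → 17). Not NE.
(R4, b2): P1 gets 19, best alternative 18; P2 gets 19, best alternative 18. No profitable deviation — NE.
(The remaining 3 profiles each have a profitable deviation by the same check.)

Pure NE: (R4, b2)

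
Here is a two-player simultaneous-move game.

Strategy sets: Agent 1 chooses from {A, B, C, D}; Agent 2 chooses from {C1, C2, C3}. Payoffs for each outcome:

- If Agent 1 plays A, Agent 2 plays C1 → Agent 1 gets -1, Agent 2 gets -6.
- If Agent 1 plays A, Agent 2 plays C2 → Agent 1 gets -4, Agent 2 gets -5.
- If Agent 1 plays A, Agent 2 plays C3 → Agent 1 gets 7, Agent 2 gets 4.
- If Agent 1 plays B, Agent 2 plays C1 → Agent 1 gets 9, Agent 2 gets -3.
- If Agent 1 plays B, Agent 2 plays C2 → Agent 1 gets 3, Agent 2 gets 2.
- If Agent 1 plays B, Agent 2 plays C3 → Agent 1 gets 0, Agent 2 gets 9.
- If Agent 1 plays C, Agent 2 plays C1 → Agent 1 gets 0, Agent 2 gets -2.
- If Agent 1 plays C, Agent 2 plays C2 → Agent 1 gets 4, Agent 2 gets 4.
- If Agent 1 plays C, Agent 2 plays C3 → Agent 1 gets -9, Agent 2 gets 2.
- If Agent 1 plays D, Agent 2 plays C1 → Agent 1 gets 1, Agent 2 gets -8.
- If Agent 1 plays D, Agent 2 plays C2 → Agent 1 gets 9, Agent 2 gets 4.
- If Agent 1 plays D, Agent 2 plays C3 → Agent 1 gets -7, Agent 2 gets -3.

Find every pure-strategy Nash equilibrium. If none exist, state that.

Mark each player's best response to every combination of opponents' strategies; a profile where every player is best-responding is a pure Nash equilibrium.
Agent 1 against C1: payoffs -1, 9, 0, 1 → best response B.
Agent 1 against C2: payoffs -4, 3, 4, 9 → best response D.
Agent 1 against C3: payoffs 7, 0, -9, -7 → best response A.
Agent 2 against A: payoffs -6, -5, 4 → best response C3.
Agent 2 against B: payoffs -3, 2, 9 → best response C3.
Agent 2 against C: payoffs -2, 4, 2 → best response C2.
Agent 2 against D: payoffs -8, 4, -3 → best response C2.
Mutual best responses: (A, C3); (D, C2).

The pure Nash equilibria are (A, C3), (D, C2).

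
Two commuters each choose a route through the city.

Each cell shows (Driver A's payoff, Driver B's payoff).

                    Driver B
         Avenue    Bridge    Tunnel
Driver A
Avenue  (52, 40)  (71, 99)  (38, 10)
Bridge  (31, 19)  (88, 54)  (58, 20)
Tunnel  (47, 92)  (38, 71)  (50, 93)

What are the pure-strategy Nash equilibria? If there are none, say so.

Pure NE: (Bridge, Bridge)

Driver A against Avenue: payoffs 52, 31, 47 → best response Avenue.
Driver A against Bridge: payoffs 71, 88, 38 → best response Bridge.
Driver A against Tunnel: payoffs 38, 58, 50 → best response Bridge.
Driver B against Avenue: payoffs 40, 99, 10 → best response Bridge.
Driver B against Bridge: payoffs 19, 54, 20 → best response Bridge.
Driver B against Tunnel: payoffs 92, 71, 93 → best response Tunnel.
Mutual best responses: (Bridge, Bridge).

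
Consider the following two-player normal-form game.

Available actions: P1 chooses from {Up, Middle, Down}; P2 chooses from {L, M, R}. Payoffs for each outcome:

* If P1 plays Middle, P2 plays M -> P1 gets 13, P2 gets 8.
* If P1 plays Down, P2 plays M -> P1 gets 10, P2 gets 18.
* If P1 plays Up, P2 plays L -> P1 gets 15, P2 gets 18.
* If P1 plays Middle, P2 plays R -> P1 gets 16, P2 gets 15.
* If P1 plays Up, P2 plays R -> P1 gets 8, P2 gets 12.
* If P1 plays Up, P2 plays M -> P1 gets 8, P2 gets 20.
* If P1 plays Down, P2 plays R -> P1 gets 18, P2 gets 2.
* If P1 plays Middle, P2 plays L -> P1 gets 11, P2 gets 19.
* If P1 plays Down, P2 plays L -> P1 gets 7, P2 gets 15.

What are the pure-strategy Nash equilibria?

P1 against L: payoffs 15, 11, 7 → best response Up.
P1 against M: payoffs 8, 13, 10 → best response Middle.
P1 against R: payoffs 8, 16, 18 → best response Down.
P2 against Up: payoffs 18, 20, 12 → best response M.
P2 against Middle: payoffs 19, 8, 15 → best response L.
P2 against Down: payoffs 15, 18, 2 → best response M.
No profile is a mutual best response for all players.

There is no pure-strategy Nash equilibrium.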